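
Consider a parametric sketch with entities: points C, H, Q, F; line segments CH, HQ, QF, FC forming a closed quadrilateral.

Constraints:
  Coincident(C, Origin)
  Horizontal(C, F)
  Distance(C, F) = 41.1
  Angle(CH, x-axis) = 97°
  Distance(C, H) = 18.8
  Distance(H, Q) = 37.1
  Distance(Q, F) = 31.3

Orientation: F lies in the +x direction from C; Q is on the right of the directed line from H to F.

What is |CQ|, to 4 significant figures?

20.14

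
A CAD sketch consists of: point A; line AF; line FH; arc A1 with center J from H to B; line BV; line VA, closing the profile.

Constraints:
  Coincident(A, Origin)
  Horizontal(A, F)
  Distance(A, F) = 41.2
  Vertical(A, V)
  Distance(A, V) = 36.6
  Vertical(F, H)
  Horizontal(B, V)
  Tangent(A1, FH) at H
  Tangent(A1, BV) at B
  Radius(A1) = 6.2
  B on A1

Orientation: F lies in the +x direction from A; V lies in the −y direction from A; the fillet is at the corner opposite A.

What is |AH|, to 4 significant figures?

51.20

A is at the origin; AF is horizontal with |AF| = 41.2 and F on the +x side, so F = (41.20, 0.000). A and V share the same x with |AV| = 36.6 and V on the −y side, so V = (0.000, -36.60). The virtual corner opposite A is at (41.20, -36.60). A1 meets FH tangentially, so JH is at right angles to FH and A1 meets BV tangentially, so JB is at right angles to BV, with radius 6.2, so the center J sits 6.2 in from both sides at J = (35.00, -30.40). That places the tangent points at H = (41.20, -30.40) on FH and B = (35.00, -36.60) on BV. Then |AH| = |H − A| = 51.20.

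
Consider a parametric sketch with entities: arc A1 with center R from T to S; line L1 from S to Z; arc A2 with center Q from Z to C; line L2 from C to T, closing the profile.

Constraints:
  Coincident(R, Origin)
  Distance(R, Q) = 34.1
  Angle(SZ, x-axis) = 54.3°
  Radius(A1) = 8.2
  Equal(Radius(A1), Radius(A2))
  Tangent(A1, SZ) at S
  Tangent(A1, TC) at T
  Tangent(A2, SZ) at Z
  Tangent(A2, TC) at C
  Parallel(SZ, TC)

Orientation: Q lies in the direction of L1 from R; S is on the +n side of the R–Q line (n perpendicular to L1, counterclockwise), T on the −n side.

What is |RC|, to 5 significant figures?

35.072

The slot axis is L1's direction at 54.3°, so u = (cos 54.3°, sin 54.3°) = (0.58354, 0.81208) and n = (−sin 54.3°, cos 54.3°) = (-0.81208, 0.58354). R is at the origin and Q lies 34.1 along u from R, so Q = 34.1·u = (19.899, 27.692). Tangency of A1 to both parallel lines with radius 8.2 puts S and T at R ± 8.2·n: S = (-6.6591, 4.7850), T = (6.6591, -4.7850). Equal radii place Z and C the same way about Q: Z = Q + 8.2·n = (13.240, 32.477), C = Q − 8.2·n = (26.558, 22.907). Then |RC| = |C − R| = 35.072.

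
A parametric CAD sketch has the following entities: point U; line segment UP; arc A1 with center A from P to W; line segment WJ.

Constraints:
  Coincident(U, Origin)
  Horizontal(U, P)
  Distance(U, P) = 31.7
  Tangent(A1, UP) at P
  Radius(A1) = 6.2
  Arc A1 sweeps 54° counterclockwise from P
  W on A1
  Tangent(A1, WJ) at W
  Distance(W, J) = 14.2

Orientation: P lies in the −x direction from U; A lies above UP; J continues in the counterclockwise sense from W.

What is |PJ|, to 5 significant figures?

19.385

U is at the origin; UP is horizontal with |UP| = 31.7 and P on the −x side, so P = (-31.700, 0.0000). Since A1 is tangent to UP there, AP ⟂ UP, so A = P + (0, 6.2) = (-31.700, 6.2000). On A1, P sits at bearing -90° from A; a 54° counterclockwise sweep puts W at bearing -36°, so W = A + 6.2·(cos -36°, sin -36°) = (-26.684, 2.5557). Since A1 is tangent to WJ there, AW ⟂ WJ, so WJ runs along (−sin -36°, cos -36°); with |WJ| = 14.2, J = (-18.338, 14.044). Then |PJ| = |J − P| = 19.385.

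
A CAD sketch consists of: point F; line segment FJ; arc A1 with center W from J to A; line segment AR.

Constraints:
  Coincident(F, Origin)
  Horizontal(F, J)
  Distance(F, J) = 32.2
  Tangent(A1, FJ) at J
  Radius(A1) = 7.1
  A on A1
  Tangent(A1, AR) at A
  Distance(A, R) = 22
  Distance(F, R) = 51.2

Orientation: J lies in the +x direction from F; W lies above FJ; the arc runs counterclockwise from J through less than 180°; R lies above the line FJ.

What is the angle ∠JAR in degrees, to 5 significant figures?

140.33°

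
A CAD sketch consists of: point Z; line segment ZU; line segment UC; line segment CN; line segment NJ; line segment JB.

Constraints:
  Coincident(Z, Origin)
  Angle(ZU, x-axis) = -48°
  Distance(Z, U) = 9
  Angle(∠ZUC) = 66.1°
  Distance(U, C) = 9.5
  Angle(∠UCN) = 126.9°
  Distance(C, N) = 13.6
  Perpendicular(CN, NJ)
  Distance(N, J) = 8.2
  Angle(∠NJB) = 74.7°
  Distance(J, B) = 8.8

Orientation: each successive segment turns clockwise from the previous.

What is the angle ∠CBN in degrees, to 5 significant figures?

96.311°

Z is at the origin; ZU runs at -48.0° with length 9.0, so U = (6.0222, -6.6883). ∠ZUC = 66.1° gives UC at -161.90° from the x-axis; with |UC| = 9.5, C = (-3.0077, -9.6397). ∠UCN = 126.9° gives CN at 145.00° from the x-axis; with |CN| = 13.6, N = (-14.148, -1.8391). CN ⟂ NJ, so NJ runs at 55.000°; with |NJ| = 8.2, J = (-9.4449, 4.8780). ∠NJB = 74.7° gives JB at -50.300° from the x-axis; with |JB| = 8.8, B = (-3.8237, -1.8928). Then cos ∠CBN = BC·BN / (|BC||BN|), giving 96.311°.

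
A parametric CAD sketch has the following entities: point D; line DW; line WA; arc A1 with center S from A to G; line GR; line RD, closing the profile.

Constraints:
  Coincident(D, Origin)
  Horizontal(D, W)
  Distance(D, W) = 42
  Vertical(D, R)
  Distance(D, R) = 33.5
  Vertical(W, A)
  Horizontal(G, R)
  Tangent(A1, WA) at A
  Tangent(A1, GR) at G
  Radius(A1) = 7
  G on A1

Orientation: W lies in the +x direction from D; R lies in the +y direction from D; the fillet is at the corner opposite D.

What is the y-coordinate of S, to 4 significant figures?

26.50

D is at the origin; D and W share the same y with |DW| = 42.0 and W on the +x side, so W = (42.00, 0.000). DR is vertical with |DR| = 33.5 and R on the +y side, so R = (0.000, 33.50). The virtual corner opposite D is at (42.00, 33.50). Tangency of A1 to WA means the radius SA is perpendicular to WA and since A1 is tangent to GR there, SG ⟂ GR, with radius 7.0, so the center S sits 7.0 in from both sides at S = (35.00, 26.50). So S.y = 26.50.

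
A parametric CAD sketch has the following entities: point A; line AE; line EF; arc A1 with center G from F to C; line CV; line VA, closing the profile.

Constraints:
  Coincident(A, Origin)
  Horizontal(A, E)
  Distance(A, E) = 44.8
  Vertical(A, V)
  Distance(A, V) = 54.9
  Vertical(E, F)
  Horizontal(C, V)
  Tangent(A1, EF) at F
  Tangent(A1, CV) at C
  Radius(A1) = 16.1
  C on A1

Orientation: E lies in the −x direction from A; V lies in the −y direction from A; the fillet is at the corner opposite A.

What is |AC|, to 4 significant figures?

61.95

The virtual corner opposite A is at (-44.80, -54.90). Tangency of A1 to EF means the radius GF is perpendicular to EF and A1 meets CV tangentially, so GC is at right angles to CV, with radius 16.1, so the center G sits 16.1 in from both sides at G = (-28.70, -38.80). That places the tangent points at F = (-44.80, -38.80) on EF and C = (-28.70, -54.90) on CV. Then |AC| = |C − A| = 61.95.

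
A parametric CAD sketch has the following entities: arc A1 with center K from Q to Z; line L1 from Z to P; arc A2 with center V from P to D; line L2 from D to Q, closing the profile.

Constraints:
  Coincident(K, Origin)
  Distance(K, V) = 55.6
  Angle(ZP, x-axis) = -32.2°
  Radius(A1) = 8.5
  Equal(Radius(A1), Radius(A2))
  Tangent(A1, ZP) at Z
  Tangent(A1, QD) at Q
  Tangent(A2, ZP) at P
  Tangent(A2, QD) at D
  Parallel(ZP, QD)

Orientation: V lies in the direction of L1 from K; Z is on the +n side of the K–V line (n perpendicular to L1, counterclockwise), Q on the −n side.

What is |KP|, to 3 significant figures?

56.2

The slot axis is L1's direction at -32.2°, so u = (cos -32.2°, sin -32.2°) = (0.846, -0.533) and n = (−sin -32.2°, cos -32.2°) = (0.533, 0.846). K is at the origin and V lies 55.6 along u from K, so V = 55.6·u = (47.0, -29.6). Tangency of A1 to both parallel lines with radius 8.5 puts Z and Q at K ± 8.5·n: Z = (4.53, 7.19), Q = (-4.53, -7.19). Equal radii place P and D the same way about V: P = V + 8.5·n = (51.6, -22.4), D = V − 8.5·n = (42.5, -36.8). Then |KP| = |P − K| = 56.2.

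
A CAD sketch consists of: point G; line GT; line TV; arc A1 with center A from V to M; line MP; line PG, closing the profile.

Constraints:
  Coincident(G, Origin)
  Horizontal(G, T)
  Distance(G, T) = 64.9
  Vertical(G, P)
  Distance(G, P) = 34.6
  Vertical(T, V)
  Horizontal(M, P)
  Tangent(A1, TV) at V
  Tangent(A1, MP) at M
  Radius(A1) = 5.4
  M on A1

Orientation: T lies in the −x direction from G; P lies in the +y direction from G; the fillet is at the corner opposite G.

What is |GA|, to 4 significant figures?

66.28

G is at the origin; G and T share the same y with |GT| = 64.9 and T on the −x side, so T = (-64.90, 0.000). G and P share the same x with |GP| = 34.6 and P on the +y side, so P = (0.000, 34.60). The virtual corner opposite G is at (-64.90, 34.60). Since A1 is tangent to TV there, AV ⟂ TV and the tangent condition forces AM to be normal to MP, with radius 5.4, so the center A sits 5.4 in from both sides at A = (-59.50, 29.20). Then |GA| = |A − G| = 66.28.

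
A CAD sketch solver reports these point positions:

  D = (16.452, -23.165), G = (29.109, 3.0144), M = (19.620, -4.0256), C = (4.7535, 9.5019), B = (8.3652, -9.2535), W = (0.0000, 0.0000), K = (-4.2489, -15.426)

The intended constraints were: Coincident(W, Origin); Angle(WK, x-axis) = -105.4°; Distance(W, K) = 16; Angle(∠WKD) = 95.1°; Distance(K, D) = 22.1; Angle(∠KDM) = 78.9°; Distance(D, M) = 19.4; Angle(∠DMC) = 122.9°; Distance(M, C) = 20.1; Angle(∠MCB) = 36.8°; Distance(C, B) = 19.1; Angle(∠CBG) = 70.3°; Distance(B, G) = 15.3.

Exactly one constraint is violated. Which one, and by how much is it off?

Distance(B, G) = 15.3 — off by 8.80.

W = (0.00, 0.00) ✓; WK at -105.4° ✓; |WK| = 16.00 ✓; ∠WKD = 95.10° ✓; |KD| = 22.10 ✓; ∠KDM = 78.90° ✓; |DM| = 19.40 ✓; ∠DMC = 122.9° ✓; |MC| = 20.10 ✓; ∠MCB = 36.80° ✓; |CB| = 19.10 ✓; ∠CBG = 70.30° ✓; |BG| = 24.10 ✗.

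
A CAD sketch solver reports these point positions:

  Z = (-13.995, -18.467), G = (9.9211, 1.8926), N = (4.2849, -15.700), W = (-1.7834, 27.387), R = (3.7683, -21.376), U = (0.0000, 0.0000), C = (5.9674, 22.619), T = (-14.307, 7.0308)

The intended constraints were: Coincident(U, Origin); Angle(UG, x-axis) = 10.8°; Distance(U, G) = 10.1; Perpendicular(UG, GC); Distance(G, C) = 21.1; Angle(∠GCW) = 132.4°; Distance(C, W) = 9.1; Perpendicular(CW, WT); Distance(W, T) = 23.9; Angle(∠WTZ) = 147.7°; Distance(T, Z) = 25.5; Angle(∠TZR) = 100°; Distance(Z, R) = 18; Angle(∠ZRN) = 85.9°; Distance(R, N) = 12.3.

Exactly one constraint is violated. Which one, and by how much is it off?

Distance(R, N) = 12.3 — off by 6.60.

U = (0.00, 0.00) ✓; UG at 10.80° ✓; |UG| = 10.10 ✓; ∠(UG, GC) = 90.00° ✓; |GC| = 21.10 ✓; ∠GCW = 132.4° ✓; |CW| = 9.100 ✓; ∠(CW, WT) = 90.00° ✓; |WT| = 23.90 ✓; ∠WTZ = 147.7° ✓; |TZ| = 25.50 ✓; ∠TZR = 100.0° ✓; |ZR| = 18.00 ✓; ∠ZRN = 85.90° ✓; |RN| = 5.699 ✗.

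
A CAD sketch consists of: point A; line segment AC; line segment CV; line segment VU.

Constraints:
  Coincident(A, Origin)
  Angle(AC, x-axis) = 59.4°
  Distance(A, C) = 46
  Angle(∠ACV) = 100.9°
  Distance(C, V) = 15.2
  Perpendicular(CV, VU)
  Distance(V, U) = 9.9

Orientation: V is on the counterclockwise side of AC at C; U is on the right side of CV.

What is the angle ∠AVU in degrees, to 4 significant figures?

152.1°

A is at the origin; AC runs at 59.4° with length 46.0, so C = 46.0·(cos 59.4°, sin 59.4°) = (23.42, 39.59). ∠ACV = 100.9°, so CV runs at 59.4° + (180° − 100.9°) = 138.5° from the x-axis; with |CV| = 15.2, V = C + 15.2·(cos 138.5°, sin 138.5°) = (12.03, 49.67). CV is perpendicular to VU; with |VU| = 9.9 on the right of CV, U = V + 9.9·(0.6626, 0.7490) = (18.59, 57.08). Then cos ∠AVU = VA·VU / (|VA||VU|), giving 152.1°.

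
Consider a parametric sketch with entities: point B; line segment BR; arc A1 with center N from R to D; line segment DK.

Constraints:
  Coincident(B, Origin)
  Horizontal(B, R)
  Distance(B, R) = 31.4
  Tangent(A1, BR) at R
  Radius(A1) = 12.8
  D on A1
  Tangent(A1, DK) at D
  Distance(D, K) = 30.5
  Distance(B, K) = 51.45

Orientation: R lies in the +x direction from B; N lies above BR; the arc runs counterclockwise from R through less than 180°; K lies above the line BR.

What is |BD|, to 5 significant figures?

46.491

B is at the origin; B and R share the same y with |BR| = 31.4 and R on the +x side, so R = (31.400, 0.0000). A1 meets BR tangentially, so NR is at right angles to BR, so N = R + (0, 12.8) = (31.400, 12.800). Since ND ⟂ DK (tangency), |NK| = √(12.8² + 30.5²) = 33.077 regardless of where D sits on A1. So K lies on both circle(B, 51.45) and circle(N, 33.077); the above-BR intersection is K = (24.623, 45.175). D is the foot of the tangent from K: D = (41.938, 20.066).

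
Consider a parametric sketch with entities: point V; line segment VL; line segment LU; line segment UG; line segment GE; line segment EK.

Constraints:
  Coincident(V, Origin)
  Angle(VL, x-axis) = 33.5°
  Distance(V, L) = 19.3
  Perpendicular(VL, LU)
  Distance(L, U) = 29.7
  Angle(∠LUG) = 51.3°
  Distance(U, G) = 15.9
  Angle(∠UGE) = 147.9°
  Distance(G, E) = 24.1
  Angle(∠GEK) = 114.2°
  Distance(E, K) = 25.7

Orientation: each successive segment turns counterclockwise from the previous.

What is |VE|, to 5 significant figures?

3.1741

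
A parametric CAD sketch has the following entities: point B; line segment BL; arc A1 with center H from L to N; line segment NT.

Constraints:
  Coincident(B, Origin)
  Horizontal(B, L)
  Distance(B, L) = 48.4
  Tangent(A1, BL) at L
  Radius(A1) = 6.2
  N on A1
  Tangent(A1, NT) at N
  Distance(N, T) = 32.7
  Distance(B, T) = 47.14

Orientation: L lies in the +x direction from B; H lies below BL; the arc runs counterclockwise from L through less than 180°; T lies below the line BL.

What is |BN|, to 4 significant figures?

42.76

Checks: ∠(HL, LB) = 90.00° ✓; |HN| = 6.200 ✓; ∠(HN, NT) = 90.00° ✓; |NT| = 32.70 ✓; |BT| = 47.14 ✓.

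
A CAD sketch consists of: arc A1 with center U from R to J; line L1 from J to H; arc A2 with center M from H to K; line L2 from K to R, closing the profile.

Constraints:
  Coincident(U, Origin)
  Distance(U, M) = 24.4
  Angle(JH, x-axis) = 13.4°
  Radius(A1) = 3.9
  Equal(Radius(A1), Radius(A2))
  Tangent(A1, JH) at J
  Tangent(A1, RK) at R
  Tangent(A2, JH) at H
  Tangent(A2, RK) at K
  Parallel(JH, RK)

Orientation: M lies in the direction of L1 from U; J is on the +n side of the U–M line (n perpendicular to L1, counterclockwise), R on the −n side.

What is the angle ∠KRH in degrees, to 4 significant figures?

17.73°

Tangency of A1 to both parallel lines with radius 3.9 puts J and R at U ± 3.9·n: J = (-0.9038, 3.794), R = (0.9038, -3.794). Equal radii place H and K the same way about M: H = M + 3.9·n = (22.83, 9.448), K = M − 3.9·n = (24.64, 1.861). Then cos ∠KRH = RK·RH / (|RK||RH|), giving 17.73°.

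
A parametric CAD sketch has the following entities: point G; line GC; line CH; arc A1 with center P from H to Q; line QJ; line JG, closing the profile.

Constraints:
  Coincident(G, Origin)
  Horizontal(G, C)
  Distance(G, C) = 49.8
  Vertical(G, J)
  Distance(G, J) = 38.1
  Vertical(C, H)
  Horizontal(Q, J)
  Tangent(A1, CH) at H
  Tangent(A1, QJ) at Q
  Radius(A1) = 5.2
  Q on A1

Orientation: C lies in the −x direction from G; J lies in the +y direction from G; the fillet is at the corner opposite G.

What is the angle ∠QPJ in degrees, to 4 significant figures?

83.35°

G is at the origin; G and C share the same y with |GC| = 49.8 and C on the −x side, so C = (-49.80, 0.000). G and J share the same x with |GJ| = 38.1 and J on the +y side, so J = (0.000, 38.10). The virtual corner opposite G is at (-49.80, 38.10). The tangent condition forces PH to be normal to CH and since A1 is tangent to QJ there, PQ ⟂ QJ, with radius 5.2, so the center P sits 5.2 in from both sides at P = (-44.60, 32.90). That places the tangent points at H = (-49.80, 32.90) on CH and Q = (-44.60, 38.10) on QJ. Then cos ∠QPJ = PQ·PJ / (|PQ||PJ|), giving 83.35°.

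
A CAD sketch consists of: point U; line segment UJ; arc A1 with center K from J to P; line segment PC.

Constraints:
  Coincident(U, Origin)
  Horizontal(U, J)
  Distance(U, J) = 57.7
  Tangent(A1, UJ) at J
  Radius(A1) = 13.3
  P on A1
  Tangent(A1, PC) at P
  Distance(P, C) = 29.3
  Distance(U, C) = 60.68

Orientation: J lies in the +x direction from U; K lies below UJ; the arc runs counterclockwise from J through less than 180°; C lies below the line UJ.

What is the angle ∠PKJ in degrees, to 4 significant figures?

88.40°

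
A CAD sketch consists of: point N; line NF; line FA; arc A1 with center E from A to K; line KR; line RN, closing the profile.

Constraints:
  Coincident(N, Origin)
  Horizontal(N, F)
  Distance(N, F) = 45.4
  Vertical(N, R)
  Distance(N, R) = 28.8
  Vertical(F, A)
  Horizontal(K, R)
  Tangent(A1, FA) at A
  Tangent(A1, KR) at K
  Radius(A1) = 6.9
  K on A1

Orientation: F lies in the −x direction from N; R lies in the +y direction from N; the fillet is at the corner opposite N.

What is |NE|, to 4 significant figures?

44.29

N is at the origin; N and F share the same y with |NF| = 45.4 and F on the −x side, so F = (-45.40, 0.000). N and R share the same x with |NR| = 28.8 and R on the +y side, so R = (0.000, 28.80). The virtual corner opposite N is at (-45.40, 28.80). The tangent condition forces EA to be normal to FA and A1 meets KR tangentially, so EK is at right angles to KR, with radius 6.9, so the center E sits 6.9 in from both sides at E = (-38.50, 21.90). Then |NE| = |E − N| = 44.29.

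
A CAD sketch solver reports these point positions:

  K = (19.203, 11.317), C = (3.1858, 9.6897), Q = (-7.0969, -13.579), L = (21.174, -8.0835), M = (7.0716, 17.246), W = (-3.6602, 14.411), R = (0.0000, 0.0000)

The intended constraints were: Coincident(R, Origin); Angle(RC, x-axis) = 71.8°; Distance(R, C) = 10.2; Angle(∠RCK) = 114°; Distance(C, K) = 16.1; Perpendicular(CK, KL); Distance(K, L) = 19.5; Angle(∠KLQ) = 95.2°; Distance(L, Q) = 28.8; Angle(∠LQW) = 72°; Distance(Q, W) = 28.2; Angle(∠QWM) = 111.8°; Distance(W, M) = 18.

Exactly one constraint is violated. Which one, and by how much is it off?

Distance(W, M) = 18 — off by 6.90.

R = (0.00, 0.00) ✓; RC at 71.80° ✓; |RC| = 10.20 ✓; ∠RCK = 114.0° ✓; |CK| = 16.10 ✓; ∠(CK, KL) = 90.00° ✓; |KL| = 19.50 ✓; ∠KLQ = 95.20° ✓; |LQ| = 28.80 ✓; ∠LQW = 72.00° ✓; |QW| = 28.20 ✓; ∠QWM = 111.8° ✓; |WM| = 11.10 ✗.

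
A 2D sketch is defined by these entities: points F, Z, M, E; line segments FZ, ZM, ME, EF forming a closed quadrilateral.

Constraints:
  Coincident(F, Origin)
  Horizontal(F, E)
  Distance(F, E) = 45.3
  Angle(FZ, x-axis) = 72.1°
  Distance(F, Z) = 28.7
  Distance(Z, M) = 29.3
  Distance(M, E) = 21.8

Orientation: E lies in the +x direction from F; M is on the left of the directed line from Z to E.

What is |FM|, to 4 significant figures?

42.41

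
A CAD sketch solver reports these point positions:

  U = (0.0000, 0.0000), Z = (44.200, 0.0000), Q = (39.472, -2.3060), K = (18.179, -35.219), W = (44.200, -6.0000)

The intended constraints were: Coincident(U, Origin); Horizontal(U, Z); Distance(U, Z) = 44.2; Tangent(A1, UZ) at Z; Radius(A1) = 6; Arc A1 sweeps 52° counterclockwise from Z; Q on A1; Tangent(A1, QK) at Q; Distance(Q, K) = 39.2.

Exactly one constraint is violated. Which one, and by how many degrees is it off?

Tangent(A1, QK) at Q — off by 5.10°.

U = (0.00, 0.00) ✓; U.y = 0.00, Z.y = 0.00 ✓; |UZ| = 44.20 ✓; ∠(WZ, ZU) = 90.00° ✓; |WZ| = 6.000 ✓; bearing(W→Q) − bearing(W→Z) = 52.00° ✓; |WQ| = 6.000 ✓; ∠(WQ, QK) = 84.90° ✗; |QK| = 39.20 ✓.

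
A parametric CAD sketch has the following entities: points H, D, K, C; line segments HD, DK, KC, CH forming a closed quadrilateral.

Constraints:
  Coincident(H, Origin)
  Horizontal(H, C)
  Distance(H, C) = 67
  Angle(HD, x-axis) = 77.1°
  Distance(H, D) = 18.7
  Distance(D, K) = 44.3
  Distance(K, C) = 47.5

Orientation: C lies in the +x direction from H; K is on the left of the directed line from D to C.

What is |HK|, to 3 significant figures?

58.7

H is at the origin; H and C share the same y with |HC| = 67.0 and C in +x, so C = (67.0, 0). HD runs at 77.1° with |HD| = 18.7, so D = (4.17, 18.2). K is determined by |DK| = 44.3 and |KC| = 47.5 together: it lies at the intersection of circle(D, 44.3) and circle(C, 47.5). With |DC| = 65.4, the foot of the radical line on DC is 30.5 from D and the perpendicular offset is √(44.3² − 30.5²) = 32.2. Taking the left-of-DC solution: K = (42.4, 40.6).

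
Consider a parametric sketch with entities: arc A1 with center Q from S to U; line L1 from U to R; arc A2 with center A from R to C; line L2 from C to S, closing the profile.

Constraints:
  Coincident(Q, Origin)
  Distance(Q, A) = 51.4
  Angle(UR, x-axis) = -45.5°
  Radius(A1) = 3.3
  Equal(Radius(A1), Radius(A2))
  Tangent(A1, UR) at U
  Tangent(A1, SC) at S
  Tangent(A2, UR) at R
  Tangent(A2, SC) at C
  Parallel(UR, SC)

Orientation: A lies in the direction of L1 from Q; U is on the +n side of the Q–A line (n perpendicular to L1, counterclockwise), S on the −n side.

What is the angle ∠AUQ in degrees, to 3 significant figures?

86.3°

The slot axis is L1's direction at -45.5°, so u = (cos -45.5°, sin -45.5°) = (0.701, -0.713) and n = (−sin -45.5°, cos -45.5°) = (0.713, 0.701). Q is at the origin and A lies 51.4 along u from Q, so A = 51.4·u = (36.0, -36.7). Tangency of A1 to both parallel lines with radius 3.3 puts U and S at Q ± 3.3·n: U = (2.35, 2.31), S = (-2.35, -2.31). Then cos ∠AUQ = UA·UQ / (|UA||UQ|), giving 86.3°.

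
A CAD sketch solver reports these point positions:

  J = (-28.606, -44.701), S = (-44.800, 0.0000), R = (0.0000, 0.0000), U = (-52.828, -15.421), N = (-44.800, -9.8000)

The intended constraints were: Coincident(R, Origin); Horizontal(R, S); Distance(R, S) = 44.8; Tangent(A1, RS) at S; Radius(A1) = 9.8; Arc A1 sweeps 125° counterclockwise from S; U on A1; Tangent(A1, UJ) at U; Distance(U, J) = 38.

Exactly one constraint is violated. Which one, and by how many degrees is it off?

Tangent(A1, UJ) at U — off by 4.60°.

R = (0.00, 0.00) ✓; R.y = 0.00, S.y = 0.00 ✓; |RS| = 44.80 ✓; ∠(NS, SR) = 90.00° ✓; |NS| = 9.800 ✓; bearing(N→U) − bearing(N→S) = 125.0° ✓; |NU| = 9.800 ✓; ∠(NU, UJ) = 85.40° ✗; |UJ| = 38.00 ✓.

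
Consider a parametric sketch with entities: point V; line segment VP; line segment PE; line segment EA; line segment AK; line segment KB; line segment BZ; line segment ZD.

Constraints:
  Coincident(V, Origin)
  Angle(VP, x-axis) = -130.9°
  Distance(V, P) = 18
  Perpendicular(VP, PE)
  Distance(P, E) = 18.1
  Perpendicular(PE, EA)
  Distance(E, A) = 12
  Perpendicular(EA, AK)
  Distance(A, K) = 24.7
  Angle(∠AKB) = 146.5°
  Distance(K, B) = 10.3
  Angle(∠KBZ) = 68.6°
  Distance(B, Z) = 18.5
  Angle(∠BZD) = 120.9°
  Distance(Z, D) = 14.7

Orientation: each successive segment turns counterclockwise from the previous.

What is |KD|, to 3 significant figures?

22.5

V is at the origin; VP runs at -130.9° with length 18.0, so P = (-11.8, -13.6). VP is perpendicular to PE, so PE runs at -40.9°; with |PE| = 18.1, E = (1.90, -25.5). PE ⟂ EA, so EA runs at 49.1°; with |EA| = 12.0, A = (9.75, -16.4). EA ⟂ AK, so AK runs at 139°; with |AK| = 24.7, K = (-8.92, -0.214). ∠AKB = 146.5° gives KB at 173° from the x-axis; with |KB| = 10.3, B = (-19.1, 1.11). ∠KBZ = 68.6° gives BZ at -76.0° from the x-axis; with |BZ| = 18.5, Z = (-14.7, -16.8). ∠BZD = 120.9° gives ZD at -16.9° from the x-axis; with |ZD| = 14.7, D = (-0.591, -21.1). Then |KD| = |D − K| = 22.5.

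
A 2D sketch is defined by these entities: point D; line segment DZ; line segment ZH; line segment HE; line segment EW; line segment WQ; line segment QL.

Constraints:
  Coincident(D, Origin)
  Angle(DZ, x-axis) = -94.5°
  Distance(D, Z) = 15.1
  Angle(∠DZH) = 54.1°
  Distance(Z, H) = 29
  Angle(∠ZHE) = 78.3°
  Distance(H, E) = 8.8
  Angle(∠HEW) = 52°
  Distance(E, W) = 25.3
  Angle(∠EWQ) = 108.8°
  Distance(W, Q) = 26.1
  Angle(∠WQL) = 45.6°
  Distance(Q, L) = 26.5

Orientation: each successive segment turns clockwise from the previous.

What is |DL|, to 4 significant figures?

29.61

D is at the origin; DZ runs at -94.5° with length 15.1, so Z = (-1.185, -15.05). ∠DZH = 54.1° gives ZH at 139.6° from the x-axis; with |ZH| = 29.0, H = (-23.27, 3.742). ∠ZHE = 78.3° gives HE at 37.90° from the x-axis; with |HE| = 8.8, E = (-16.33, 9.148). ∠HEW = 52.0° gives EW at -90.10° from the x-axis; with |EW| = 25.3, W = (-16.37, -16.15). ∠EWQ = 108.8° gives WQ at -161.3° from the x-axis; with |WQ| = 26.1, Q = (-41.09, -24.52). ∠WQL = 45.6° gives QL at 64.30° from the x-axis; with |QL| = 26.5, L = (-29.60, -0.6417). Then |DL| = |L − D| = 29.61.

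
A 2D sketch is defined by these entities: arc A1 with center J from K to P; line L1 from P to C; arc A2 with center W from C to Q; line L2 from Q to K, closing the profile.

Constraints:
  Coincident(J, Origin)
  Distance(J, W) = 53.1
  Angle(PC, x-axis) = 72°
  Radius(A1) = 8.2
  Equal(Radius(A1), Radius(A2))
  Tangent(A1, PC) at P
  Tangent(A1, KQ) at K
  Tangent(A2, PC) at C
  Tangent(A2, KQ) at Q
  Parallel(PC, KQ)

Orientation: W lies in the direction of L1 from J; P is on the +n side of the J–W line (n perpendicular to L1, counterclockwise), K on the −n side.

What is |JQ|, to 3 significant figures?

53.7

The slot axis is L1's direction at 72.0°, so u = (cos 72.0°, sin 72.0°) = (0.309, 0.951) and n = (−sin 72.0°, cos 72.0°) = (-0.951, 0.309). J is at the origin and W lies 53.1 along u from J, so W = 53.1·u = (16.4, 50.5). Tangency of A1 to both parallel lines with radius 8.2 puts P and K at J ± 8.2·n: P = (-7.80, 2.53), K = (7.80, -2.53). Equal radii place C and Q the same way about W: C = W + 8.2·n = (8.61, 53.0), Q = W − 8.2·n = (24.2, 48.0). Then |JQ| = |Q − J| = 53.7.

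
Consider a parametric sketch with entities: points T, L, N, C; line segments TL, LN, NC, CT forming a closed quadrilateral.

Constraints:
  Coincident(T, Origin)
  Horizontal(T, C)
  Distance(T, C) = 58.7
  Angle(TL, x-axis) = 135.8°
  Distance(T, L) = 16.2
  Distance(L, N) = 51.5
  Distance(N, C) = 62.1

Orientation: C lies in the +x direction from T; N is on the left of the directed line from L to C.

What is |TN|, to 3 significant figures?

54.9

Checks: |LN| = 51.50 ✓; |NC| = 62.10 ✓.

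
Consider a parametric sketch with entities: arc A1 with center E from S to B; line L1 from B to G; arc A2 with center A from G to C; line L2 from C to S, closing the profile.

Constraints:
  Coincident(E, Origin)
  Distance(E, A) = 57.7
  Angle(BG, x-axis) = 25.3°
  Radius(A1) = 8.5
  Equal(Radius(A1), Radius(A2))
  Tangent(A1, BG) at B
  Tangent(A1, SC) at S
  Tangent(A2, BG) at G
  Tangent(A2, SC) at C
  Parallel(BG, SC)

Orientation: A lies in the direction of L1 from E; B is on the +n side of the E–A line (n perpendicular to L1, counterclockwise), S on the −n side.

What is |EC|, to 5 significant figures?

58.323

The slot axis is L1's direction at 25.3°, so u = (cos 25.3°, sin 25.3°) = (0.90408, 0.42736) and n = (−sin 25.3°, cos 25.3°) = (-0.42736, 0.90408). E is at the origin and A lies 57.7 along u from E, so A = 57.7·u = (52.166, 24.659). Tangency of A1 to both parallel lines with radius 8.5 puts B and S at E ± 8.5·n: B = (-3.6325, 7.6847), S = (3.6325, -7.6847). Equal radii place G and C the same way about A: G = A + 8.5·n = (48.533, 32.343), C = A − 8.5·n = (55.798, 16.974). Then |EC| = |C − E| = 58.323.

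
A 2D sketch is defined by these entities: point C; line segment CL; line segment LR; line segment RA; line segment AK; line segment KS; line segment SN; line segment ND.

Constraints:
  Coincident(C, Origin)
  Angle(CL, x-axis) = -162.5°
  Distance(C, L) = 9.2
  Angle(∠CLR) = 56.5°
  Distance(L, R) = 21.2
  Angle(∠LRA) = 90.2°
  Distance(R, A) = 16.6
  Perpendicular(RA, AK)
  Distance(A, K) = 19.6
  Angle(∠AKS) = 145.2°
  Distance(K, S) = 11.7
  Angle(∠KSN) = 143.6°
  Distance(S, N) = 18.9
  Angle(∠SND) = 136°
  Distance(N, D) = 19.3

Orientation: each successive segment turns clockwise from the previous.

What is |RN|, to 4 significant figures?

36.19

C is at the origin; CL runs at -162.5° with length 9.2, so L = (-8.774, -2.766). ∠CLR = 56.5° gives LR at 74.00° from the x-axis; with |LR| = 21.2, R = (-2.931, 17.61). ∠LRA = 90.2° gives RA at -15.80° from the x-axis; with |RA| = 16.6, A = (13.04, 13.09). RA ⟂ AK, so AK runs at -105.8°; with |AK| = 19.6, K = (7.705, -5.767). ∠AKS = 145.2° gives KS at -140.6° from the x-axis; with |KS| = 11.7, S = (-1.336, -13.19). ∠KSN = 143.6° gives SN at -177.0° from the x-axis; with |SN| = 18.9, N = (-20.21, -14.18). Then |RN| = |N − R| = 36.19.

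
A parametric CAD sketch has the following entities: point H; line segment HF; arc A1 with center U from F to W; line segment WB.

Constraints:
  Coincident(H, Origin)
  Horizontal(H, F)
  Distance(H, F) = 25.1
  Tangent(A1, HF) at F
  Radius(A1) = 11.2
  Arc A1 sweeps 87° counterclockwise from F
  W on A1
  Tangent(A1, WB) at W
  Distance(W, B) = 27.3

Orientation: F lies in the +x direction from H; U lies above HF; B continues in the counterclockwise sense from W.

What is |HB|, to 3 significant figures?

53.5

H is at the origin; HF is horizontal with |HF| = 25.1 and F on the +x side, so F = (25.1, 0.00). The tangent condition forces UF to be normal to HF, so U = F + (0, 11.2) = (25.1, 11.2). On A1, F sits at bearing -90° from U; an 87° counterclockwise sweep puts W at bearing -3°, so W = U + 11.2·(cos -3°, sin -3°) = (36.3, 10.6). Tangency of A1 to WB means the radius UW is perpendicular to WB, so WB runs along (−sin -3°, cos -3°); with |WB| = 27.3, B = (37.7, 37.9). Then |HB| = |B − H| = 53.5.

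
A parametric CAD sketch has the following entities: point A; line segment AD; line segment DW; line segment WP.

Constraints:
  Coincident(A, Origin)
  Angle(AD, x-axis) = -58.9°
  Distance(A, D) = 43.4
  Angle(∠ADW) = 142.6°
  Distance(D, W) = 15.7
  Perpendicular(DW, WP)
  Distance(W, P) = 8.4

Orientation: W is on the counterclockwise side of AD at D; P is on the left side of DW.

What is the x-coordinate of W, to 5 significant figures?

37.025

A is at the origin; AD runs at -58.9° with length 43.4, so D = 43.4·(cos -58.9°, sin -58.9°) = (22.418, -37.162). ∠ADW = 142.6°, so DW runs at -58.9° + (180° − 142.6°) = -21.500° from the x-axis; with |DW| = 15.7, W = D + 15.7·(cos -21.500°, sin -21.500°) = (37.025, -42.916). So W.x = 37.025.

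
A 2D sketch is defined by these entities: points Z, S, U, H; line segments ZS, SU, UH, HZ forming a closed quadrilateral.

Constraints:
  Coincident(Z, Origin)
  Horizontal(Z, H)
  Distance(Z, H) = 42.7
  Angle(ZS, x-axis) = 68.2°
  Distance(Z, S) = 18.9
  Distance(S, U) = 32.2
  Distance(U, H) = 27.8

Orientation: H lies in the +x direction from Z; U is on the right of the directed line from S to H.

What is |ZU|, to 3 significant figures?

22.0

Z is at the origin; ZH is horizontal with |ZH| = 42.7 and H in +x, so H = (42.7, 0). ZS runs at 68.2° with |ZS| = 18.9, so S = (7.02, 17.5). U is determined by |SU| = 32.2 and |UH| = 27.8 together: it lies at the intersection of circle(S, 32.2) and circle(H, 27.8). With |SH| = 39.8, the foot of the radical line on SH is 23.2 from S and the perpendicular offset is √(32.2² − 23.2²) = 22.3. Taking the right-of-SH solution: U = (18.0, -12.7).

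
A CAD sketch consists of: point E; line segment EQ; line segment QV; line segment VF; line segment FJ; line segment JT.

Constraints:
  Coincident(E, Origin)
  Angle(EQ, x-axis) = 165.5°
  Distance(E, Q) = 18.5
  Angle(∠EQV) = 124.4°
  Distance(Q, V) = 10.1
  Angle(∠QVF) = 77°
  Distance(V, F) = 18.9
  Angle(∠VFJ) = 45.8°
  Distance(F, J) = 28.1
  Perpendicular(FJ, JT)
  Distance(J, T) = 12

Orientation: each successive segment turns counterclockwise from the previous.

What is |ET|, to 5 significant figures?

29.189

E is at the origin; EQ runs at 165.5° with length 18.5, so Q = (-17.911, 4.6320). ∠EQV = 124.4° gives QV at -138.90° from the x-axis; with |QV| = 10.1, V = (-25.522, -2.0075). ∠QVF = 77.0° gives VF at -35.900° from the x-axis; with |VF| = 18.9, F = (-10.212, -13.090). ∠VFJ = 45.8° gives FJ at 98.300° from the x-axis; with |FJ| = 28.1, J = (-14.268, 14.716). FJ is perpendicular to JT, so JT runs at -171.70°; with |JT| = 12.0, T = (-26.143, 12.984). Then |ET| = |T − E| = 29.189.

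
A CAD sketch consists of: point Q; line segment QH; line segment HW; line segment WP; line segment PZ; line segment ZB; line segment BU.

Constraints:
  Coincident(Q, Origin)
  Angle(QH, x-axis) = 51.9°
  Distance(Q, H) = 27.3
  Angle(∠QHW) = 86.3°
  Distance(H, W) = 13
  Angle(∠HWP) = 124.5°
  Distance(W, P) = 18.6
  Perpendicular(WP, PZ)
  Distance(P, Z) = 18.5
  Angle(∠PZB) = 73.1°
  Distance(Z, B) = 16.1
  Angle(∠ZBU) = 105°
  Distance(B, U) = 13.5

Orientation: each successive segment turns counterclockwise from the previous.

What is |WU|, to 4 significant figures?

3.658

Q is at the origin; QH runs at 51.9° with length 27.3, so H = (16.85, 21.48). ∠QHW = 86.3° gives HW at 145.6° from the x-axis; with |HW| = 13.0, W = (6.119, 28.83). ∠HWP = 124.5° gives WP at -158.9° from the x-axis; with |WP| = 18.6, P = (-11.23, 22.13). WP is perpendicular to PZ, so PZ runs at -68.90°; with |PZ| = 18.5, Z = (-4.574, 4.872). ∠PZB = 73.1° gives ZB at 38.00° from the x-axis; with |ZB| = 16.1, B = (8.113, 14.78). ∠ZBU = 105.0° gives BU at 113.0° from the x-axis; with |BU| = 13.5, U = (2.838, 27.21). Then |WU| = |U − W| = 3.658.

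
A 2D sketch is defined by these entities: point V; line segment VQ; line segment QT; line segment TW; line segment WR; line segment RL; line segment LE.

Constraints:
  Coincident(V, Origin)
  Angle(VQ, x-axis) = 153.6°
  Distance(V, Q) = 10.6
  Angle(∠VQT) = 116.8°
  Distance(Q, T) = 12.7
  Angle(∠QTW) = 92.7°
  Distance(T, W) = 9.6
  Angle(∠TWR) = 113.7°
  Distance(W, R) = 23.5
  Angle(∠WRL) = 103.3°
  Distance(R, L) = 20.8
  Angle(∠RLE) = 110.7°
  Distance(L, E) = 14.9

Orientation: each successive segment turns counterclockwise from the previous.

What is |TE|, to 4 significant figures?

27.98

V is at the origin; VQ runs at 153.6° with length 10.6, so Q = (-9.495, 4.713). ∠VQT = 116.8° gives QT at -143.2° from the x-axis; with |QT| = 12.7, T = (-19.66, -2.894). ∠QTW = 92.7° gives TW at -55.90° from the x-axis; with |TW| = 9.6, W = (-14.28, -10.84). ∠TWR = 113.7° gives WR at 10.40° from the x-axis; with |WR| = 23.5, R = (8.832, -6.602). ∠WRL = 103.3° gives RL at 87.10° from the x-axis; with |RL| = 20.8, L = (9.885, 14.17). ∠RLE = 110.7° gives LE at 156.4° from the x-axis; with |LE| = 14.9, E = (-3.769, 20.14). Then |TE| = |E − T| = 27.98.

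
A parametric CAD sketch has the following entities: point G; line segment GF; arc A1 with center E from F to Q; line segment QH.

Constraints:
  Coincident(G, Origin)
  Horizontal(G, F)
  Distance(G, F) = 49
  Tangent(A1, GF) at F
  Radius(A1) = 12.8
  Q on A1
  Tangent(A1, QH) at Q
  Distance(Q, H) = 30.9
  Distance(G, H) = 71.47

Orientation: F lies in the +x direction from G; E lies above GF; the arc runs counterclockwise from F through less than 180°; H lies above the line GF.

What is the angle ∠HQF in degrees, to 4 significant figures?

128.9°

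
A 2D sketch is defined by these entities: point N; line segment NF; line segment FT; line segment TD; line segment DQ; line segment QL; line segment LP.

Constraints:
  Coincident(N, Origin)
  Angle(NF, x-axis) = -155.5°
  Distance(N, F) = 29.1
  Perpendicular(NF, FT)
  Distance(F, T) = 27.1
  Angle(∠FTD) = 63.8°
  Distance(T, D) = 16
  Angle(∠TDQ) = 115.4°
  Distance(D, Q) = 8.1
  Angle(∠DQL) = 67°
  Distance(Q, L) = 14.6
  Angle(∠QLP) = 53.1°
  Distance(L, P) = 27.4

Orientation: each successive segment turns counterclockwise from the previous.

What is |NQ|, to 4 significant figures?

19.06

∠FTD = 63.8° gives TD at 50.70° from the x-axis; with |TD| = 16.0, D = (-5.108, -24.35). ∠TDQ = 115.4° gives DQ at 115.3° from the x-axis; with |DQ| = 8.1, Q = (-8.569, -17.02). Then |NQ| = |Q − N| = 19.06.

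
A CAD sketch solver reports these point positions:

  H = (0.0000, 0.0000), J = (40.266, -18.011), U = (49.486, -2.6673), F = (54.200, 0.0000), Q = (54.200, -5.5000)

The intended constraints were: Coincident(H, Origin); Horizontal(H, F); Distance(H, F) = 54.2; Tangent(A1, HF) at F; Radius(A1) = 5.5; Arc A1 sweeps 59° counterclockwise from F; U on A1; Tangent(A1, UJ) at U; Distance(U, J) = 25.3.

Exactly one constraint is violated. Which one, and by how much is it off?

Distance(U, J) = 25.3 — off by 7.40.

H = (0.00, 0.00) ✓; H.y = 0.00, F.y = 0.00 ✓; |HF| = 54.20 ✓; ∠(QF, FH) = 90.00° ✓; |QF| = 5.500 ✓; bearing(Q→U) − bearing(Q→F) = 59.00° ✓; |QU| = 5.500 ✓; ∠(QU, UJ) = 90.00° ✓; |UJ| = 17.90 ✗.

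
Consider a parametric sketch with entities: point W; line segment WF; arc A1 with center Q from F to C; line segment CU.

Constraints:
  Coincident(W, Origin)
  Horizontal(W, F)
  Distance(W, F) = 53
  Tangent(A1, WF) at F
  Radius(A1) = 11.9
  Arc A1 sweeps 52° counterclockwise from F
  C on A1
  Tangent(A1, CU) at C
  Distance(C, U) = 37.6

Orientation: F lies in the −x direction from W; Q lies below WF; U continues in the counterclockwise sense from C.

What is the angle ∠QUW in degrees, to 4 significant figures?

12.64°

On A1, F sits at bearing 90° from Q; a 52° counterclockwise sweep puts C at bearing 142°, so C = Q + 11.9·(cos 142°, sin 142°) = (-62.38, -4.574). Tangency of A1 to CU means the radius QC is perpendicular to CU, so CU runs along (−sin 142°, cos 142°); with |CU| = 37.6, U = (-85.53, -34.20). Then cos ∠QUW = UQ·UW / (|UQ||UW|), giving 12.64°.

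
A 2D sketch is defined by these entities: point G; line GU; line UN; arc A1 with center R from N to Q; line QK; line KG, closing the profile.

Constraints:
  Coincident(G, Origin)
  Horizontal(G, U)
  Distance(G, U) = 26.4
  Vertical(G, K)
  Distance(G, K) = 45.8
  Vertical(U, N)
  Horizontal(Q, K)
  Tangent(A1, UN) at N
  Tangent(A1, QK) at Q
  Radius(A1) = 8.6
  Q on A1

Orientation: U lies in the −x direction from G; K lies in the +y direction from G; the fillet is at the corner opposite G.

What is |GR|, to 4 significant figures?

41.24

G is at the origin; G and U share the same y with |GU| = 26.4 and U on the −x side, so U = (-26.40, 0.000). G and K share the same x with |GK| = 45.8 and K on the +y side, so K = (0.000, 45.80). The virtual corner opposite G is at (-26.40, 45.80). Tangency of A1 to UN means the radius RN is perpendicular to UN and tangency of A1 to QK means the radius RQ is perpendicular to QK, with radius 8.6, so the center R sits 8.6 in from both sides at R = (-17.80, 37.20). Then |GR| = |R − G| = 41.24.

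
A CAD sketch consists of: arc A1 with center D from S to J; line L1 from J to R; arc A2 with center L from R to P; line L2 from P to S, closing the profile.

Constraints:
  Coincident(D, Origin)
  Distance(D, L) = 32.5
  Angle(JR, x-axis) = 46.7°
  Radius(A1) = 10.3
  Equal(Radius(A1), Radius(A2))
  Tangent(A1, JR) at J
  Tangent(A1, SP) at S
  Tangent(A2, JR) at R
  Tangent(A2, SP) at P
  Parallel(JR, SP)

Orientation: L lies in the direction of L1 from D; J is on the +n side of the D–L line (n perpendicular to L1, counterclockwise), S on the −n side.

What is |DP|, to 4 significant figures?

34.09

Tangency of A1 to both parallel lines with radius 10.3 puts J and S at D ± 10.3·n: J = (-7.496, 7.064), S = (7.496, -7.064). Equal radii place R and P the same way about L: R = L + 10.3·n = (14.79, 30.72), P = L − 10.3·n = (29.79, 16.59). Then |DP| = |P − D| = 34.09.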